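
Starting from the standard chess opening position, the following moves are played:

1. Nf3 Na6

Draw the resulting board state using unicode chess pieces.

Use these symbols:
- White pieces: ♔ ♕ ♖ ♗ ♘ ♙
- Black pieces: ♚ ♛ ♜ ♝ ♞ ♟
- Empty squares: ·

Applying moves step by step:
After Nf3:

♜ ♞ ♝ ♛ ♚ ♝ ♞ ♜
♟ ♟ ♟ ♟ ♟ ♟ ♟ ♟
· · · · · · · ·
· · · · · · · ·
· · · · · · · ·
· · · · · ♘ · ·
♙ ♙ ♙ ♙ ♙ ♙ ♙ ♙
♖ ♘ ♗ ♕ ♔ ♗ · ♖


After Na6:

♜ · ♝ ♛ ♚ ♝ ♞ ♜
♟ ♟ ♟ ♟ ♟ ♟ ♟ ♟
♞ · · · · · · ·
· · · · · · · ·
· · · · · · · ·
· · · · · ♘ · ·
♙ ♙ ♙ ♙ ♙ ♙ ♙ ♙
♖ ♘ ♗ ♕ ♔ ♗ · ♖



  a b c d e f g h
  ─────────────────
8│♜ · ♝ ♛ ♚ ♝ ♞ ♜│8
7│♟ ♟ ♟ ♟ ♟ ♟ ♟ ♟│7
6│♞ · · · · · · ·│6
5│· · · · · · · ·│5
4│· · · · · · · ·│4
3│· · · · · ♘ · ·│3
2│♙ ♙ ♙ ♙ ♙ ♙ ♙ ♙│2
1│♖ ♘ ♗ ♕ ♔ ♗ · ♖│1
  ─────────────────
  a b c d e f g h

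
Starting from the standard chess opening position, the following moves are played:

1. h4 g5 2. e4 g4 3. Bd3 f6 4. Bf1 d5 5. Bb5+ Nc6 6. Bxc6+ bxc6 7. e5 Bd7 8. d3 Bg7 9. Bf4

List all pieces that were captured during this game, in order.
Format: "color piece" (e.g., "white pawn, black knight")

Tracking captures:
  Bxc6+: captured black knight
  bxc6: captured white bishop

black knight, white bishop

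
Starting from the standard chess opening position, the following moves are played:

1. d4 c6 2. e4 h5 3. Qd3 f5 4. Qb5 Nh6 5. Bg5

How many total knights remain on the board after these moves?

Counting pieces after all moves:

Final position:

  a b c d e f g h
  ─────────────────
8│♜ ♞ ♝ ♛ ♚ ♝ · ♜│8
7│♟ ♟ · ♟ ♟ · ♟ ·│7
6│· · ♟ · · · · ♞│6
5│· ♕ · · · ♟ ♗ ♟│5
4│· · · ♙ ♙ · · ·│4
3│· · · · · · · ·│3
2│♙ ♙ ♙ · · ♙ ♙ ♙│2
1│♖ ♘ · · ♔ ♗ ♘ ♖│1
  ─────────────────
  a b c d e f g h


4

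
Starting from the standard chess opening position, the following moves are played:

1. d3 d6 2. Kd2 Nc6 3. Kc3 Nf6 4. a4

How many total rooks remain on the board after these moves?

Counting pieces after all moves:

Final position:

  a b c d e f g h
  ─────────────────
8│♜ · ♝ ♛ ♚ ♝ · ♜│8
7│♟ ♟ ♟ · ♟ ♟ ♟ ♟│7
6│· · ♞ ♟ · ♞ · ·│6
5│· · · · · · · ·│5
4│♙ · · · · · · ·│4
3│· · ♔ ♙ · · · ·│3
2│· ♙ ♙ · ♙ ♙ ♙ ♙│2
1│♖ ♘ ♗ ♕ · ♗ ♘ ♖│1
  ─────────────────
  a b c d e f g h


4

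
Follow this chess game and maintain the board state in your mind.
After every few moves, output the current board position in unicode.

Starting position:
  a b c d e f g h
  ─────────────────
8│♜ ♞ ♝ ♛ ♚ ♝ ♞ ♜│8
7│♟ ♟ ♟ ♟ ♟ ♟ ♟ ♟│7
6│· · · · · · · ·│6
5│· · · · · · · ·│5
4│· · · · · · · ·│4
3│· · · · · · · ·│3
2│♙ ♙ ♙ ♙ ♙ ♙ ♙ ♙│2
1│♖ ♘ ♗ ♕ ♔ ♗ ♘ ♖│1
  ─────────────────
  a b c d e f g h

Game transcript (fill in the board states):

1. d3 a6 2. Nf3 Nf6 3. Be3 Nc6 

  a b c d e f g h
  ─────────────────
8│♜ · ♝ ♛ ♚ ♝ · ♜│8
7│· ♟ ♟ ♟ ♟ ♟ ♟ ♟│7
6│♟ · ♞ · · ♞ · ·│6
5│· · · · · · · ·│5
4│· · · · · · · ·│4
3│· · · ♙ ♗ ♘ · ·│3
2│♙ ♙ ♙ · ♙ ♙ ♙ ♙│2
1│♖ ♘ · ♕ ♔ ♗ · ♖│1
  ─────────────────
  a b c d e f g h

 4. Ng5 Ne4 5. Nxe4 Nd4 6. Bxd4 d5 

  a b c d e f g h
  ─────────────────
8│♜ · ♝ ♛ ♚ ♝ · ♜│8
7│· ♟ ♟ · ♟ ♟ ♟ ♟│7
6│♟ · · · · · · ·│6
5│· · · ♟ · · · ·│5
4│· · · ♗ ♘ · · ·│4
3│· · · ♙ · · · ·│3
2│♙ ♙ ♙ · ♙ ♙ ♙ ♙│2
1│♖ ♘ · ♕ ♔ ♗ · ♖│1
  ─────────────────
  a b c d e f g h

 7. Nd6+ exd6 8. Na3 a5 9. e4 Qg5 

  a b c d e f g h
  ─────────────────
8│♜ · ♝ · ♚ ♝ · ♜│8
7│· ♟ ♟ · · ♟ ♟ ♟│7
6│· · · ♟ · · · ·│6
5│♟ · · ♟ · · ♛ ·│5
4│· · · ♗ ♙ · · ·│4
3│♘ · · ♙ · · · ·│3
2│♙ ♙ ♙ · · ♙ ♙ ♙│2
1│♖ · · ♕ ♔ ♗ · ♖│1
  ─────────────────
  a b c d e f g h

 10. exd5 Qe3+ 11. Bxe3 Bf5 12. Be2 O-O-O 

  a b c d e f g h
  ─────────────────
8│· · ♚ ♜ · ♝ · ♜│8
7│· ♟ ♟ · · ♟ ♟ ♟│7
6│· · · ♟ · · · ·│6
5│♟ · · ♙ · ♝ · ·│5
4│· · · · · · · ·│4
3│♘ · · ♙ ♗ · · ·│3
2│♙ ♙ ♙ · ♗ ♙ ♙ ♙│2
1│♖ · · ♕ ♔ · · ♖│1
  ─────────────────
  a b c d e f g h



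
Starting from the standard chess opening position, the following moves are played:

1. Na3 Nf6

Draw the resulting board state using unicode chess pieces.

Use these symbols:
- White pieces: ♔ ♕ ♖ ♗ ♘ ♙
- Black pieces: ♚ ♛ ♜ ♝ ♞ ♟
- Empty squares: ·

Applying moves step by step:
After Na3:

♜ ♞ ♝ ♛ ♚ ♝ ♞ ♜
♟ ♟ ♟ ♟ ♟ ♟ ♟ ♟
· · · · · · · ·
· · · · · · · ·
· · · · · · · ·
♘ · · · · · · ·
♙ ♙ ♙ ♙ ♙ ♙ ♙ ♙
♖ · ♗ ♕ ♔ ♗ ♘ ♖


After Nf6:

♜ ♞ ♝ ♛ ♚ ♝ · ♜
♟ ♟ ♟ ♟ ♟ ♟ ♟ ♟
· · · · · ♞ · ·
· · · · · · · ·
· · · · · · · ·
♘ · · · · · · ·
♙ ♙ ♙ ♙ ♙ ♙ ♙ ♙
♖ · ♗ ♕ ♔ ♗ ♘ ♖



  a b c d e f g h
  ─────────────────
8│♜ ♞ ♝ ♛ ♚ ♝ · ♜│8
7│♟ ♟ ♟ ♟ ♟ ♟ ♟ ♟│7
6│· · · · · ♞ · ·│6
5│· · · · · · · ·│5
4│· · · · · · · ·│4
3│♘ · · · · · · ·│3
2│♙ ♙ ♙ ♙ ♙ ♙ ♙ ♙│2
1│♖ · ♗ ♕ ♔ ♗ ♘ ♖│1
  ─────────────────
  a b c d e f g h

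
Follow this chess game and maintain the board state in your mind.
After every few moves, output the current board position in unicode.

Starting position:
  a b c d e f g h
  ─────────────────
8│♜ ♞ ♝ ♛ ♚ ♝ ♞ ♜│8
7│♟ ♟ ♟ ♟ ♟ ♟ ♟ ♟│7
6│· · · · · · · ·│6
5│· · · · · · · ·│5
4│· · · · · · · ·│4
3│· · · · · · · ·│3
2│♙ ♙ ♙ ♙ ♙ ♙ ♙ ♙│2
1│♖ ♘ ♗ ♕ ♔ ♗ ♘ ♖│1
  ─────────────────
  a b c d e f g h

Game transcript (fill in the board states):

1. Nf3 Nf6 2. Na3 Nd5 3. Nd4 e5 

  a b c d e f g h
  ─────────────────
8│♜ ♞ ♝ ♛ ♚ ♝ · ♜│8
7│♟ ♟ ♟ ♟ · ♟ ♟ ♟│7
6│· · · · · · · ·│6
5│· · · ♞ ♟ · · ·│5
4│· · · ♘ · · · ·│4
3│♘ · · · · · · ·│3
2│♙ ♙ ♙ ♙ ♙ ♙ ♙ ♙│2
1│♖ · ♗ ♕ ♔ ♗ · ♖│1
  ─────────────────
  a b c d e f g h

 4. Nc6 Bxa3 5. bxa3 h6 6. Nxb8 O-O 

  a b c d e f g h
  ─────────────────
8│♜ ♘ ♝ ♛ · ♜ ♚ ·│8
7│♟ ♟ ♟ ♟ · ♟ ♟ ·│7
6│· · · · · · · ♟│6
5│· · · ♞ ♟ · · ·│5
4│· · · · · · · ·│4
3│♙ · · · · · · ·│3
2│♙ · ♙ ♙ ♙ ♙ ♙ ♙│2
1│♖ · ♗ ♕ ♔ ♗ · ♖│1
  ─────────────────
  a b c d e f g h

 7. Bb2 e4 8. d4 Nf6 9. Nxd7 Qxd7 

  a b c d e f g h
  ─────────────────
8│♜ · ♝ · · ♜ ♚ ·│8
7│♟ ♟ ♟ ♛ · ♟ ♟ ·│7
6│· · · · · ♞ · ♟│6
5│· · · · · · · ·│5
4│· · · ♙ ♟ · · ·│4
3│♙ · · · · · · ·│3
2│♙ ♗ ♙ · ♙ ♙ ♙ ♙│2
1│♖ · · ♕ ♔ ♗ · ♖│1
  ─────────────────
  a b c d e f g h

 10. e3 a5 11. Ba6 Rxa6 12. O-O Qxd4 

  a b c d e f g h
  ─────────────────
8│· · ♝ · · ♜ ♚ ·│8
7│· ♟ ♟ · · ♟ ♟ ·│7
6│♜ · · · · ♞ · ♟│6
5│♟ · · · · · · ·│5
4│· · · ♛ ♟ · · ·│4
3│♙ · · · ♙ · · ·│3
2│♙ ♗ ♙ · · ♙ ♙ ♙│2
1│♖ · · ♕ · ♖ ♔ ·│1
  ─────────────────
  a b c d e f g h

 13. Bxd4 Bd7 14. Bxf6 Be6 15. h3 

  a b c d e f g h
  ─────────────────
8│· · · · · ♜ ♚ ·│8
7│· ♟ ♟ · · ♟ ♟ ·│7
6│♜ · · · ♝ ♗ · ♟│6
5│♟ · · · · · · ·│5
4│· · · · ♟ · · ·│4
3│♙ · · · ♙ · · ♙│3
2│♙ · ♙ · · ♙ ♙ ·│2
1│♖ · · ♕ · ♖ ♔ ·│1
  ─────────────────
  a b c d e f g h


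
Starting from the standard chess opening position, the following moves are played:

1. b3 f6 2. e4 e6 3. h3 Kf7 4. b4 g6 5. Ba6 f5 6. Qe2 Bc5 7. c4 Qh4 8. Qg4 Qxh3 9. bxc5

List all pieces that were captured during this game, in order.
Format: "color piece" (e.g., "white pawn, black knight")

Tracking captures:
  Qxh3: captured white pawn
  bxc5: captured black bishop

white pawn, black bishop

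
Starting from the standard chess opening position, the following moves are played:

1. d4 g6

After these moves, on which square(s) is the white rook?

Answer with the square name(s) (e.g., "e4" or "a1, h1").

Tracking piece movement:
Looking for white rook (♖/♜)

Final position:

  a b c d e f g h
  ─────────────────
8│♜ ♞ ♝ ♛ ♚ ♝ ♞ ♜│8
7│♟ ♟ ♟ ♟ ♟ ♟ · ♟│7
6│· · · · · · ♟ ·│6
5│· · · · · · · ·│5
4│· · · ♙ · · · ·│4
3│· · · · · · · ·│3
2│♙ ♙ ♙ · ♙ ♙ ♙ ♙│2
1│♖ ♘ ♗ ♕ ♔ ♗ ♘ ♖│1
  ─────────────────
  a b c d e f g h


a1, h1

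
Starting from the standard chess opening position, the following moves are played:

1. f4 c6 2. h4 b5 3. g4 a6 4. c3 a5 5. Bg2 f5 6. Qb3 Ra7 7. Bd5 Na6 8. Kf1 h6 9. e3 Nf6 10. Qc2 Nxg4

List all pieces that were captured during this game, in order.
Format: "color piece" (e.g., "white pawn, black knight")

Tracking captures:
  Nxg4: captured white pawn

white pawn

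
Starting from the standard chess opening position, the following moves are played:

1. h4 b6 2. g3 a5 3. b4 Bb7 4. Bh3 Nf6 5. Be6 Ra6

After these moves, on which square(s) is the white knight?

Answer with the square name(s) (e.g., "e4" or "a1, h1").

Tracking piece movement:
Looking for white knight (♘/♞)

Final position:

  a b c d e f g h
  ─────────────────
8│· ♞ · ♛ ♚ ♝ · ♜│8
7│· ♝ ♟ ♟ ♟ ♟ ♟ ♟│7
6│♜ ♟ · · ♗ ♞ · ·│6
5│♟ · · · · · · ·│5
4│· ♙ · · · · · ♙│4
3│· · · · · · ♙ ·│3
2│♙ · ♙ ♙ ♙ ♙ · ·│2
1│♖ ♘ ♗ ♕ ♔ · ♘ ♖│1
  ─────────────────
  a b c d e f g h


b1, g1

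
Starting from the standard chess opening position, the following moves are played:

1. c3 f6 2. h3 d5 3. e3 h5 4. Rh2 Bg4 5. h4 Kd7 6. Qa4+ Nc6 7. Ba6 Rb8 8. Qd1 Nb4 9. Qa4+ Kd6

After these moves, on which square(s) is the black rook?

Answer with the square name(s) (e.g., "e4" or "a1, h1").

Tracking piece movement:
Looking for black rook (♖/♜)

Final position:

  a b c d e f g h
  ─────────────────
8│· ♜ · ♛ · ♝ ♞ ♜│8
7│♟ ♟ ♟ · ♟ · ♟ ·│7
6│♗ · · ♚ · ♟ · ·│6
5│· · · ♟ · · · ♟│5
4│♕ ♞ · · · · ♝ ♙│4
3│· · ♙ · ♙ · · ·│3
2│♙ ♙ · ♙ · ♙ ♙ ♖│2
1│♖ ♘ ♗ · ♔ · ♘ ·│1
  ─────────────────
  a b c d e f g h


b8, h8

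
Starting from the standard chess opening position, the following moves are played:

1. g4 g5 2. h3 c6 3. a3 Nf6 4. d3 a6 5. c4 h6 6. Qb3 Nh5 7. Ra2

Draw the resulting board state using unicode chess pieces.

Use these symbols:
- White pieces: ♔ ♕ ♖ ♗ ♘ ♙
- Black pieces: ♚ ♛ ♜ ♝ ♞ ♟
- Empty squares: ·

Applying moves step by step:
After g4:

♜ ♞ ♝ ♛ ♚ ♝ ♞ ♜
♟ ♟ ♟ ♟ ♟ ♟ ♟ ♟
· · · · · · · ·
· · · · · · · ·
· · · · · · ♙ ·
· · · · · · · ·
♙ ♙ ♙ ♙ ♙ ♙ · ♙
♖ ♘ ♗ ♕ ♔ ♗ ♘ ♖


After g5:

♜ ♞ ♝ ♛ ♚ ♝ ♞ ♜
♟ ♟ ♟ ♟ ♟ ♟ · ♟
· · · · · · · ·
· · · · · · ♟ ·
· · · · · · ♙ ·
· · · · · · · ·
♙ ♙ ♙ ♙ ♙ ♙ · ♙
♖ ♘ ♗ ♕ ♔ ♗ ♘ ♖


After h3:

♜ ♞ ♝ ♛ ♚ ♝ ♞ ♜
♟ ♟ ♟ ♟ ♟ ♟ · ♟
· · · · · · · ·
· · · · · · ♟ ·
· · · · · · ♙ ·
· · · · · · · ♙
♙ ♙ ♙ ♙ ♙ ♙ · ·
♖ ♘ ♗ ♕ ♔ ♗ ♘ ♖


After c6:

♜ ♞ ♝ ♛ ♚ ♝ ♞ ♜
♟ ♟ · ♟ ♟ ♟ · ♟
· · ♟ · · · · ·
· · · · · · ♟ ·
· · · · · · ♙ ·
· · · · · · · ♙
♙ ♙ ♙ ♙ ♙ ♙ · ·
♖ ♘ ♗ ♕ ♔ ♗ ♘ ♖


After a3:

♜ ♞ ♝ ♛ ♚ ♝ ♞ ♜
♟ ♟ · ♟ ♟ ♟ · ♟
· · ♟ · · · · ·
· · · · · · ♟ ·
· · · · · · ♙ ·
♙ · · · · · · ♙
· ♙ ♙ ♙ ♙ ♙ · ·
♖ ♘ ♗ ♕ ♔ ♗ ♘ ♖


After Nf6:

♜ ♞ ♝ ♛ ♚ ♝ · ♜
♟ ♟ · ♟ ♟ ♟ · ♟
· · ♟ · · ♞ · ·
· · · · · · ♟ ·
· · · · · · ♙ ·
♙ · · · · · · ♙
· ♙ ♙ ♙ ♙ ♙ · ·
♖ ♘ ♗ ♕ ♔ ♗ ♘ ♖


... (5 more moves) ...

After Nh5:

♜ ♞ ♝ ♛ ♚ ♝ · ♜
· ♟ · ♟ ♟ ♟ · ·
♟ · ♟ · · · · ♟
· · · · · · ♟ ♞
· · ♙ · · · ♙ ·
♙ ♕ · ♙ · · · ♙
· ♙ · · ♙ ♙ · ·
♖ ♘ ♗ · ♔ ♗ ♘ ♖


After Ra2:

♜ ♞ ♝ ♛ ♚ ♝ · ♜
· ♟ · ♟ ♟ ♟ · ·
♟ · ♟ · · · · ♟
· · · · · · ♟ ♞
· · ♙ · · · ♙ ·
♙ ♕ · ♙ · · · ♙
♖ ♙ · · ♙ ♙ · ·
· ♘ ♗ · ♔ ♗ ♘ ♖



  a b c d e f g h
  ─────────────────
8│♜ ♞ ♝ ♛ ♚ ♝ · ♜│8
7│· ♟ · ♟ ♟ ♟ · ·│7
6│♟ · ♟ · · · · ♟│6
5│· · · · · · ♟ ♞│5
4│· · ♙ · · · ♙ ·│4
3│♙ ♕ · ♙ · · · ♙│3
2│♖ ♙ · · ♙ ♙ · ·│2
1│· ♘ ♗ · ♔ ♗ ♘ ♖│1
  ─────────────────
  a b c d e f g h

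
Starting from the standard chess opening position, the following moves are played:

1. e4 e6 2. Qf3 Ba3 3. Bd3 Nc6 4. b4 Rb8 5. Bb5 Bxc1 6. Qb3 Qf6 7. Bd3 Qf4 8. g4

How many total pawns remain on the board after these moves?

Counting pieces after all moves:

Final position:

  a b c d e f g h
  ─────────────────
8│· ♜ ♝ · ♚ · ♞ ♜│8
7│♟ ♟ ♟ ♟ · ♟ ♟ ♟│7
6│· · ♞ · ♟ · · ·│6
5│· · · · · · · ·│5
4│· ♙ · · ♙ ♛ ♙ ·│4
3│· ♕ · ♗ · · · ·│3
2│♙ · ♙ ♙ · ♙ · ♙│2
1│♖ ♘ ♝ · ♔ · ♘ ♖│1
  ─────────────────
  a b c d e f g h


16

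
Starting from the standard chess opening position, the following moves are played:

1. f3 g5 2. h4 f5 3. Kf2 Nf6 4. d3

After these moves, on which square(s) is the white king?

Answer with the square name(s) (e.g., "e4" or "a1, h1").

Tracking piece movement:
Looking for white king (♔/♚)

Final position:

  a b c d e f g h
  ─────────────────
8│♜ ♞ ♝ ♛ ♚ ♝ · ♜│8
7│♟ ♟ ♟ ♟ ♟ · · ♟│7
6│· · · · · ♞ · ·│6
5│· · · · · ♟ ♟ ·│5
4│· · · · · · · ♙│4
3│· · · ♙ · ♙ · ·│3
2│♙ ♙ ♙ · ♙ ♔ ♙ ·│2
1│♖ ♘ ♗ ♕ · ♗ ♘ ♖│1
  ─────────────────
  a b c d e f g h


f2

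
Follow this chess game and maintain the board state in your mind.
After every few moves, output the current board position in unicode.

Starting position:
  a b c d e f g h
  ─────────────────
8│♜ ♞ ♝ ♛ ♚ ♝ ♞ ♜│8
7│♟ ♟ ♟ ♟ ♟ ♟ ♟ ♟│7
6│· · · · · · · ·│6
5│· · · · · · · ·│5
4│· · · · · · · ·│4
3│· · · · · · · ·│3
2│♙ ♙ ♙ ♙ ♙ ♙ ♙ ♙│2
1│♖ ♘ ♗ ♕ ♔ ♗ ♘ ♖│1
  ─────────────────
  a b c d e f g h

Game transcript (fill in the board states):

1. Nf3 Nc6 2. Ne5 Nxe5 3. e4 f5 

  a b c d e f g h
  ─────────────────
8│♜ · ♝ ♛ ♚ ♝ ♞ ♜│8
7│♟ ♟ ♟ ♟ ♟ · ♟ ♟│7
6│· · · · · · · ·│6
5│· · · · ♞ ♟ · ·│5
4│· · · · ♙ · · ·│4
3│· · · · · · · ·│3
2│♙ ♙ ♙ ♙ · ♙ ♙ ♙│2
1│♖ ♘ ♗ ♕ ♔ ♗ · ♖│1
  ─────────────────
  a b c d e f g h

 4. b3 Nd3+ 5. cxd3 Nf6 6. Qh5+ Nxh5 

  a b c d e f g h
  ─────────────────
8│♜ · ♝ ♛ ♚ ♝ · ♜│8
7│♟ ♟ ♟ ♟ ♟ · ♟ ♟│7
6│· · · · · · · ·│6
5│· · · · · ♟ · ♞│5
4│· · · · ♙ · · ·│4
3│· ♙ · ♙ · · · ·│3
2│♙ · · ♙ · ♙ ♙ ♙│2
1│♖ ♘ ♗ · ♔ ♗ · ♖│1
  ─────────────────
  a b c d e f g h

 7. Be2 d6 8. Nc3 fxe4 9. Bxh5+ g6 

  a b c d e f g h
  ─────────────────
8│♜ · ♝ ♛ ♚ ♝ · ♜│8
7│♟ ♟ ♟ · ♟ · · ♟│7
6│· · · ♟ · · ♟ ·│6
5│· · · · · · · ♗│5
4│· · · · ♟ · · ·│4
3│· ♙ ♘ ♙ · · · ·│3
2│♙ · · ♙ · ♙ ♙ ♙│2
1│♖ · ♗ · ♔ · · ♖│1
  ─────────────────
  a b c d e f g h

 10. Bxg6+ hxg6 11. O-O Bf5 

  a b c d e f g h
  ─────────────────
8│♜ · · ♛ ♚ ♝ · ♜│8
7│♟ ♟ ♟ · ♟ · · ·│7
6│· · · ♟ · · ♟ ·│6
5│· · · · · ♝ · ·│5
4│· · · · ♟ · · ·│4
3│· ♙ ♘ ♙ · · · ·│3
2│♙ · · ♙ · ♙ ♙ ♙│2
1│♖ · ♗ · · ♖ ♔ ·│1
  ─────────────────
  a b c d e f g h


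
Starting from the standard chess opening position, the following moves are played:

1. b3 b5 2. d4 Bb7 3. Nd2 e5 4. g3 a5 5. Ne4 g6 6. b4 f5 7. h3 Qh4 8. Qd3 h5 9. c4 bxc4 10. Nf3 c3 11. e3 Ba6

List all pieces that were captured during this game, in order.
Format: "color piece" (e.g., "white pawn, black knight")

Tracking captures:
  bxc4: captured white pawn

white pawn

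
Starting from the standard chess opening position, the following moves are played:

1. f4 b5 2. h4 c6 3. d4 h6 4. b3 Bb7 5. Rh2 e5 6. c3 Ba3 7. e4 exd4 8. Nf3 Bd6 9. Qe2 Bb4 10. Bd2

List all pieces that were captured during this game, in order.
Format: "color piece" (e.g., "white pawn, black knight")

Tracking captures:
  exd4: captured white pawn

white pawn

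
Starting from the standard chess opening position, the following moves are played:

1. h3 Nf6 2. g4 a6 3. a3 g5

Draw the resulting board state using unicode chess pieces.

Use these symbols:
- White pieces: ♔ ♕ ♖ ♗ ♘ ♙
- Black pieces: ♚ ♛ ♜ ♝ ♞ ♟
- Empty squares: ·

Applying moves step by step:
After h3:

♜ ♞ ♝ ♛ ♚ ♝ ♞ ♜
♟ ♟ ♟ ♟ ♟ ♟ ♟ ♟
· · · · · · · ·
· · · · · · · ·
· · · · · · · ·
· · · · · · · ♙
♙ ♙ ♙ ♙ ♙ ♙ ♙ ·
♖ ♘ ♗ ♕ ♔ ♗ ♘ ♖


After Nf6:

♜ ♞ ♝ ♛ ♚ ♝ · ♜
♟ ♟ ♟ ♟ ♟ ♟ ♟ ♟
· · · · · ♞ · ·
· · · · · · · ·
· · · · · · · ·
· · · · · · · ♙
♙ ♙ ♙ ♙ ♙ ♙ ♙ ·
♖ ♘ ♗ ♕ ♔ ♗ ♘ ♖


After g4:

♜ ♞ ♝ ♛ ♚ ♝ · ♜
♟ ♟ ♟ ♟ ♟ ♟ ♟ ♟
· · · · · ♞ · ·
· · · · · · · ·
· · · · · · ♙ ·
· · · · · · · ♙
♙ ♙ ♙ ♙ ♙ ♙ · ·
♖ ♘ ♗ ♕ ♔ ♗ ♘ ♖


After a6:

♜ ♞ ♝ ♛ ♚ ♝ · ♜
· ♟ ♟ ♟ ♟ ♟ ♟ ♟
♟ · · · · ♞ · ·
· · · · · · · ·
· · · · · · ♙ ·
· · · · · · · ♙
♙ ♙ ♙ ♙ ♙ ♙ · ·
♖ ♘ ♗ ♕ ♔ ♗ ♘ ♖


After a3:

♜ ♞ ♝ ♛ ♚ ♝ · ♜
· ♟ ♟ ♟ ♟ ♟ ♟ ♟
♟ · · · · ♞ · ·
· · · · · · · ·
· · · · · · ♙ ·
♙ · · · · · · ♙
· ♙ ♙ ♙ ♙ ♙ · ·
♖ ♘ ♗ ♕ ♔ ♗ ♘ ♖


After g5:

♜ ♞ ♝ ♛ ♚ ♝ · ♜
· ♟ ♟ ♟ ♟ ♟ · ♟
♟ · · · · ♞ · ·
· · · · · · ♟ ·
· · · · · · ♙ ·
♙ · · · · · · ♙
· ♙ ♙ ♙ ♙ ♙ · ·
♖ ♘ ♗ ♕ ♔ ♗ ♘ ♖



  a b c d e f g h
  ─────────────────
8│♜ ♞ ♝ ♛ ♚ ♝ · ♜│8
7│· ♟ ♟ ♟ ♟ ♟ · ♟│7
6│♟ · · · · ♞ · ·│6
5│· · · · · · ♟ ·│5
4│· · · · · · ♙ ·│4
3│♙ · · · · · · ♙│3
2│· ♙ ♙ ♙ ♙ ♙ · ·│2
1│♖ ♘ ♗ ♕ ♔ ♗ ♘ ♖│1
  ─────────────────
  a b c d e f g h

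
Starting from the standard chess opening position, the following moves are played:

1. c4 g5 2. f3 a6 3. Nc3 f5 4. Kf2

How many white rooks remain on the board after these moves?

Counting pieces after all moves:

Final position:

  a b c d e f g h
  ─────────────────
8│♜ ♞ ♝ ♛ ♚ ♝ ♞ ♜│8
7│· ♟ ♟ ♟ ♟ · · ♟│7
6│♟ · · · · · · ·│6
5│· · · · · ♟ ♟ ·│5
4│· · ♙ · · · · ·│4
3│· · ♘ · · ♙ · ·│3
2│♙ ♙ · ♙ ♙ ♔ ♙ ♙│2
1│♖ · ♗ ♕ · ♗ ♘ ♖│1
  ─────────────────
  a b c d e f g h


2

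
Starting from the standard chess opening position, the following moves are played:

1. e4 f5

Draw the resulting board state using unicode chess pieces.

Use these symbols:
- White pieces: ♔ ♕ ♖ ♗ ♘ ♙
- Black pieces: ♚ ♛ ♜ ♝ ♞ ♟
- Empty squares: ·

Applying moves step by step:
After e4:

♜ ♞ ♝ ♛ ♚ ♝ ♞ ♜
♟ ♟ ♟ ♟ ♟ ♟ ♟ ♟
· · · · · · · ·
· · · · · · · ·
· · · · ♙ · · ·
· · · · · · · ·
♙ ♙ ♙ ♙ · ♙ ♙ ♙
♖ ♘ ♗ ♕ ♔ ♗ ♘ ♖


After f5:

♜ ♞ ♝ ♛ ♚ ♝ ♞ ♜
♟ ♟ ♟ ♟ ♟ · ♟ ♟
· · · · · · · ·
· · · · · ♟ · ·
· · · · ♙ · · ·
· · · · · · · ·
♙ ♙ ♙ ♙ · ♙ ♙ ♙
♖ ♘ ♗ ♕ ♔ ♗ ♘ ♖



  a b c d e f g h
  ─────────────────
8│♜ ♞ ♝ ♛ ♚ ♝ ♞ ♜│8
7│♟ ♟ ♟ ♟ ♟ · ♟ ♟│7
6│· · · · · · · ·│6
5│· · · · · ♟ · ·│5
4│· · · · ♙ · · ·│4
3│· · · · · · · ·│3
2│♙ ♙ ♙ ♙ · ♙ ♙ ♙│2
1│♖ ♘ ♗ ♕ ♔ ♗ ♘ ♖│1
  ─────────────────
  a b c d e f g h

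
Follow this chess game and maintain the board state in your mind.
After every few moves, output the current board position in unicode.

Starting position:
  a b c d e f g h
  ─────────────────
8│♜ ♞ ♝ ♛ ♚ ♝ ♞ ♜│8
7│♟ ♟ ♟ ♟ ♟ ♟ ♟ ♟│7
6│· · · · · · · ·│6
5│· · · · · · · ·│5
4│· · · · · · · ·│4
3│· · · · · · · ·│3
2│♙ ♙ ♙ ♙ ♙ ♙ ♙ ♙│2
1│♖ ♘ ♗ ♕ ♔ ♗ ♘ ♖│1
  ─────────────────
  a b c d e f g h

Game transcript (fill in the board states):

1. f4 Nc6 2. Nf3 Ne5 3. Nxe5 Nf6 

  a b c d e f g h
  ─────────────────
8│♜ · ♝ ♛ ♚ ♝ · ♜│8
7│♟ ♟ ♟ ♟ ♟ ♟ ♟ ♟│7
6│· · · · · ♞ · ·│6
5│· · · · ♘ · · ·│5
4│· · · · · ♙ · ·│4
3│· · · · · · · ·│3
2│♙ ♙ ♙ ♙ ♙ · ♙ ♙│2
1│♖ ♘ ♗ ♕ ♔ ♗ · ♖│1
  ─────────────────
  a b c d e f g h

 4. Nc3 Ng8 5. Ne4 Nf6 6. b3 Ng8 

  a b c d e f g h
  ─────────────────
8│♜ · ♝ ♛ ♚ ♝ ♞ ♜│8
7│♟ ♟ ♟ ♟ ♟ ♟ ♟ ♟│7
6│· · · · · · · ·│6
5│· · · · ♘ · · ·│5
4│· · · · ♘ ♙ · ·│4
3│· ♙ · · · · · ·│3
2│♙ · ♙ ♙ ♙ · ♙ ♙│2
1│♖ · ♗ ♕ ♔ ♗ · ♖│1
  ─────────────────
  a b c d e f g h

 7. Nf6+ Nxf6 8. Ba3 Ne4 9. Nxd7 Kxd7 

  a b c d e f g h
  ─────────────────
8│♜ · ♝ ♛ · ♝ · ♜│8
7│♟ ♟ ♟ ♚ ♟ ♟ ♟ ♟│7
6│· · · · · · · ·│6
5│· · · · · · · ·│5
4│· · · · ♞ ♙ · ·│4
3│♗ ♙ · · · · · ·│3
2│♙ · ♙ ♙ ♙ · ♙ ♙│2
1│♖ · · ♕ ♔ ♗ · ♖│1
  ─────────────────
  a b c d e f g h

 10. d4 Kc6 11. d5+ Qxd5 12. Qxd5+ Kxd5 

  a b c d e f g h
  ─────────────────
8│♜ · ♝ · · ♝ · ♜│8
7│♟ ♟ ♟ · ♟ ♟ ♟ ♟│7
6│· · · · · · · ·│6
5│· · · ♚ · · · ·│5
4│· · · · ♞ ♙ · ·│4
3│♗ ♙ · · · · · ·│3
2│♙ · ♙ · ♙ · ♙ ♙│2
1│♖ · · · ♔ ♗ · ♖│1
  ─────────────────
  a b c d e f g h

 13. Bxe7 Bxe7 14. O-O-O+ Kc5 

  a b c d e f g h
  ─────────────────
8│♜ · ♝ · · · · ♜│8
7│♟ ♟ ♟ · ♝ ♟ ♟ ♟│7
6│· · · · · · · ·│6
5│· · ♚ · · · · ·│5
4│· · · · ♞ ♙ · ·│4
3│· ♙ · · · · · ·│3
2│♙ · ♙ · ♙ · ♙ ♙│2
1│· · ♔ ♖ · ♗ · ♖│1
  ─────────────────
  a b c d e f g h


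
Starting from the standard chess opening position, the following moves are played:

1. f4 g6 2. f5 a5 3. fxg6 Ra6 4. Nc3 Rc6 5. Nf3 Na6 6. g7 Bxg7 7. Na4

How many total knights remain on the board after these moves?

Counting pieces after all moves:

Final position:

  a b c d e f g h
  ─────────────────
8│· · ♝ ♛ ♚ · ♞ ♜│8
7│· ♟ ♟ ♟ ♟ ♟ ♝ ♟│7
6│♞ · ♜ · · · · ·│6
5│♟ · · · · · · ·│5
4│♘ · · · · · · ·│4
3│· · · · · ♘ · ·│3
2│♙ ♙ ♙ ♙ ♙ · ♙ ♙│2
1│♖ · ♗ ♕ ♔ ♗ · ♖│1
  ─────────────────
  a b c d e f g h


4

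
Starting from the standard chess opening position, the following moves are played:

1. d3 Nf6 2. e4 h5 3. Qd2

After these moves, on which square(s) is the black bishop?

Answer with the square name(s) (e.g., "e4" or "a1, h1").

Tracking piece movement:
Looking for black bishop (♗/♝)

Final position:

  a b c d e f g h
  ─────────────────
8│♜ ♞ ♝ ♛ ♚ ♝ · ♜│8
7│♟ ♟ ♟ ♟ ♟ ♟ ♟ ·│7
6│· · · · · ♞ · ·│6
5│· · · · · · · ♟│5
4│· · · · ♙ · · ·│4
3│· · · ♙ · · · ·│3
2│♙ ♙ ♙ ♕ · ♙ ♙ ♙│2
1│♖ ♘ ♗ · ♔ ♗ ♘ ♖│1
  ─────────────────
  a b c d e f g h


c8, f8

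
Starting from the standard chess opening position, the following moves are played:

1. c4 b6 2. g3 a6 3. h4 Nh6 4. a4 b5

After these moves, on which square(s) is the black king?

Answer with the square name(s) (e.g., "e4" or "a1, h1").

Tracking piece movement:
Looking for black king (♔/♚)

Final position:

  a b c d e f g h
  ─────────────────
8│♜ ♞ ♝ ♛ ♚ ♝ · ♜│8
7│· · ♟ ♟ ♟ ♟ ♟ ♟│7
6│♟ · · · · · · ♞│6
5│· ♟ · · · · · ·│5
4│♙ · ♙ · · · · ♙│4
3│· · · · · · ♙ ·│3
2│· ♙ · ♙ ♙ ♙ · ·│2
1│♖ ♘ ♗ ♕ ♔ ♗ ♘ ♖│1
  ─────────────────
  a b c d e f g h


e8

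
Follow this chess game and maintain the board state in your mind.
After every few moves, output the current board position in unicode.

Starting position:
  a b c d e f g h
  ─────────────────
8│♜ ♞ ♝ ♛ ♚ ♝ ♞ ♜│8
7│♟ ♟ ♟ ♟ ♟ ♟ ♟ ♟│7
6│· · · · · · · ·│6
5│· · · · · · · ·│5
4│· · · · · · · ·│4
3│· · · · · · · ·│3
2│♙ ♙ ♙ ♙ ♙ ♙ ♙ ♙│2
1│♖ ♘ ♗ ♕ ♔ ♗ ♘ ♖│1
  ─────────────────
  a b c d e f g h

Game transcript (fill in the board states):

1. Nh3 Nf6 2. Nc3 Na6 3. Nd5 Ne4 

  a b c d e f g h
  ─────────────────
8│♜ · ♝ ♛ ♚ ♝ · ♜│8
7│♟ ♟ ♟ ♟ ♟ ♟ ♟ ♟│7
6│♞ · · · · · · ·│6
5│· · · ♘ · · · ·│5
4│· · · · ♞ · · ·│4
3│· · · · · · · ♘│3
2│♙ ♙ ♙ ♙ ♙ ♙ ♙ ♙│2
1│♖ · ♗ ♕ ♔ ♗ · ♖│1
  ─────────────────
  a b c d e f g h

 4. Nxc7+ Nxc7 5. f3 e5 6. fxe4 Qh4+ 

  a b c d e f g h
  ─────────────────
8│♜ · ♝ · ♚ ♝ · ♜│8
7│♟ ♟ ♞ ♟ · ♟ ♟ ♟│7
6│· · · · · · · ·│6
5│· · · · ♟ · · ·│5
4│· · · · ♙ · · ♛│4
3│· · · · · · · ♘│3
2│♙ ♙ ♙ ♙ ♙ · ♙ ♙│2
1│♖ · ♗ ♕ ♔ ♗ · ♖│1
  ─────────────────
  a b c d e f g h

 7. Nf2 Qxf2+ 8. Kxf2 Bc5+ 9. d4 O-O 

  a b c d e f g h
  ─────────────────
8│♜ · ♝ · · ♜ ♚ ·│8
7│♟ ♟ ♞ ♟ · ♟ ♟ ♟│7
6│· · · · · · · ·│6
5│· · ♝ · ♟ · · ·│5
4│· · · ♙ ♙ · · ·│4
3│· · · · · · · ·│3
2│♙ ♙ ♙ · ♙ ♔ ♙ ♙│2
1│♖ · ♗ ♕ · ♗ · ♖│1
  ─────────────────
  a b c d e f g h

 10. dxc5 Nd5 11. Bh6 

  a b c d e f g h
  ─────────────────
8│♜ · ♝ · · ♜ ♚ ·│8
7│♟ ♟ · ♟ · ♟ ♟ ♟│7
6│· · · · · · · ♗│6
5│· · ♙ ♞ ♟ · · ·│5
4│· · · · ♙ · · ·│4
3│· · · · · · · ·│3
2│♙ ♙ ♙ · ♙ ♔ ♙ ♙│2
1│♖ · · ♕ · ♗ · ♖│1
  ─────────────────
  a b c d e f g h


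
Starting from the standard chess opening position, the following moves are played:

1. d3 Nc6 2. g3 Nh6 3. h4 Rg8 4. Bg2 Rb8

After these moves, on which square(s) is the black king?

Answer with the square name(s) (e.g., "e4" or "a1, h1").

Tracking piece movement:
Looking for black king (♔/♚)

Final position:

  a b c d e f g h
  ─────────────────
8│· ♜ ♝ ♛ ♚ ♝ ♜ ·│8
7│♟ ♟ ♟ ♟ ♟ ♟ ♟ ♟│7
6│· · ♞ · · · · ♞│6
5│· · · · · · · ·│5
4│· · · · · · · ♙│4
3│· · · ♙ · · ♙ ·│3
2│♙ ♙ ♙ · ♙ ♙ ♗ ·│2
1│♖ ♘ ♗ ♕ ♔ · ♘ ♖│1
  ─────────────────
  a b c d e f g h


e8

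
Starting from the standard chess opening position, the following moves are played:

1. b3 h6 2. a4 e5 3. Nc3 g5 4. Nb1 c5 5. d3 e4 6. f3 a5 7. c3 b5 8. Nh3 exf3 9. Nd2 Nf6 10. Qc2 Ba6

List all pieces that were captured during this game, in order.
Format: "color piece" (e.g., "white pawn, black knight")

Tracking captures:
  exf3: captured white pawn

white pawn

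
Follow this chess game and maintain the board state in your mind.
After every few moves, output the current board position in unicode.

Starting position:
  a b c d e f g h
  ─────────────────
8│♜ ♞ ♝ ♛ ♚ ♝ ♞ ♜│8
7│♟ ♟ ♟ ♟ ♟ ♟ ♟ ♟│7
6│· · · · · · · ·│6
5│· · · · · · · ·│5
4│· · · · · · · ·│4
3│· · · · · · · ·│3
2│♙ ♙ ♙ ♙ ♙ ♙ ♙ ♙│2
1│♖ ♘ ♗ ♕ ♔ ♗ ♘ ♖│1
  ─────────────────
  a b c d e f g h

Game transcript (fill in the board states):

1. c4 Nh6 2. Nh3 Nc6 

  a b c d e f g h
  ─────────────────
8│♜ · ♝ ♛ ♚ ♝ · ♜│8
7│♟ ♟ ♟ ♟ ♟ ♟ ♟ ♟│7
6│· · ♞ · · · · ♞│6
5│· · · · · · · ·│5
4│· · ♙ · · · · ·│4
3│· · · · · · · ♘│3
2│♙ ♙ · ♙ ♙ ♙ ♙ ♙│2
1│♖ ♘ ♗ ♕ ♔ ♗ · ♖│1
  ─────────────────
  a b c d e f g h

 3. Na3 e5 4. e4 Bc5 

  a b c d e f g h
  ─────────────────
8│♜ · ♝ ♛ ♚ · · ♜│8
7│♟ ♟ ♟ ♟ · ♟ ♟ ♟│7
6│· · ♞ · · · · ♞│6
5│· · ♝ · ♟ · · ·│5
4│· · ♙ · ♙ · · ·│4
3│♘ · · · · · · ♘│3
2│♙ ♙ · ♙ · ♙ ♙ ♙│2
1│♖ · ♗ ♕ ♔ ♗ · ♖│1
  ─────────────────
  a b c d e f g h

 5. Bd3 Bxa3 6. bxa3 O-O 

  a b c d e f g h
  ─────────────────
8│♜ · ♝ ♛ · ♜ ♚ ·│8
7│♟ ♟ ♟ ♟ · ♟ ♟ ♟│7
6│· · ♞ · · · · ♞│6
5│· · · · ♟ · · ·│5
4│· · ♙ · ♙ · · ·│4
3│♙ · · ♗ · · · ♘│3
2│♙ · · ♙ · ♙ ♙ ♙│2
1│♖ · ♗ ♕ ♔ · · ♖│1
  ─────────────────
  a b c d e f g h

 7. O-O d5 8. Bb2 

  a b c d e f g h
  ─────────────────
8│♜ · ♝ ♛ · ♜ ♚ ·│8
7│♟ ♟ ♟ · · ♟ ♟ ♟│7
6│· · ♞ · · · · ♞│6
5│· · · ♟ ♟ · · ·│5
4│· · ♙ · ♙ · · ·│4
3│♙ · · ♗ · · · ♘│3
2│♙ ♗ · ♙ · ♙ ♙ ♙│2
1│♖ · · ♕ · ♖ ♔ ·│1
  ─────────────────
  a b c d e f g h


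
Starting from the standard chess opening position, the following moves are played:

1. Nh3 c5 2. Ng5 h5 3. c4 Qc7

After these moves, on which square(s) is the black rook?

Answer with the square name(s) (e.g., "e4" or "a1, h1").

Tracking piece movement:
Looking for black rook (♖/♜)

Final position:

  a b c d e f g h
  ─────────────────
8│♜ ♞ ♝ · ♚ ♝ ♞ ♜│8
7│♟ ♟ ♛ ♟ ♟ ♟ ♟ ·│7
6│· · · · · · · ·│6
5│· · ♟ · · · ♘ ♟│5
4│· · ♙ · · · · ·│4
3│· · · · · · · ·│3
2│♙ ♙ · ♙ ♙ ♙ ♙ ♙│2
1│♖ ♘ ♗ ♕ ♔ ♗ · ♖│1
  ─────────────────
  a b c d e f g h


a8, h8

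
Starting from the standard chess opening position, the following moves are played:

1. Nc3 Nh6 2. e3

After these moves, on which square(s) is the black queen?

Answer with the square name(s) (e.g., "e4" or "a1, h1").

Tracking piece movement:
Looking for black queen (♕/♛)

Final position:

  a b c d e f g h
  ─────────────────
8│♜ ♞ ♝ ♛ ♚ ♝ · ♜│8
7│♟ ♟ ♟ ♟ ♟ ♟ ♟ ♟│7
6│· · · · · · · ♞│6
5│· · · · · · · ·│5
4│· · · · · · · ·│4
3│· · ♘ · ♙ · · ·│3
2│♙ ♙ ♙ ♙ · ♙ ♙ ♙│2
1│♖ · ♗ ♕ ♔ ♗ ♘ ♖│1
  ─────────────────
  a b c d e f g h


d8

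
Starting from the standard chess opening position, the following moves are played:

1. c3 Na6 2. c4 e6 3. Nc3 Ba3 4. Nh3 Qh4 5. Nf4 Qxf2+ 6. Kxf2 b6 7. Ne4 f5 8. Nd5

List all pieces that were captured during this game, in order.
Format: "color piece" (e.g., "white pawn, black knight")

Tracking captures:
  Qxf2+: captured white pawn
  Kxf2: captured black queen

white pawn, black queen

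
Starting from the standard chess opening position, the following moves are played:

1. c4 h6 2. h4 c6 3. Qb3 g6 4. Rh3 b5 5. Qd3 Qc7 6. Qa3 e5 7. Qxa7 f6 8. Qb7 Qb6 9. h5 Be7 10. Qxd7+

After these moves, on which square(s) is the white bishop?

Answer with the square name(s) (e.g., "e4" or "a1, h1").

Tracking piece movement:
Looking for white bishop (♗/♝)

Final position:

  a b c d e f g h
  ─────────────────
8│♜ ♞ ♝ · ♚ · ♞ ♜│8
7│· · · ♕ ♝ · · ·│7
6│· ♛ ♟ · · ♟ ♟ ♟│6
5│· ♟ · · ♟ · · ♙│5
4│· · ♙ · · · · ·│4
3│· · · · · · · ♖│3
2│♙ ♙ · ♙ ♙ ♙ ♙ ·│2
1│♖ ♘ ♗ · ♔ ♗ ♘ ·│1
  ─────────────────
  a b c d e f g h


c1, f1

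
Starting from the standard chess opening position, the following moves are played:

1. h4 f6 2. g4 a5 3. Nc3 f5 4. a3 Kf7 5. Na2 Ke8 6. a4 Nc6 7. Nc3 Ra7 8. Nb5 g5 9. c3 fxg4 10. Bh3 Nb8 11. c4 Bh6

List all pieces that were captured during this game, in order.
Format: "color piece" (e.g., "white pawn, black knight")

Tracking captures:
  fxg4: captured white pawn

white pawn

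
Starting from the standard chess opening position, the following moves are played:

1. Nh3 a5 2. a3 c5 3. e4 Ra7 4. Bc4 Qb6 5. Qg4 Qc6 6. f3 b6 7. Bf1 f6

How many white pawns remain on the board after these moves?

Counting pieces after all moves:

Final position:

  a b c d e f g h
  ─────────────────
8│· ♞ ♝ · ♚ ♝ ♞ ♜│8
7│♜ · · ♟ ♟ · ♟ ♟│7
6│· ♟ ♛ · · ♟ · ·│6
5│♟ · ♟ · · · · ·│5
4│· · · · ♙ · ♕ ·│4
3│♙ · · · · ♙ · ♘│3
2│· ♙ ♙ ♙ · · ♙ ♙│2
1│♖ ♘ ♗ · ♔ ♗ · ♖│1
  ─────────────────
  a b c d e f g h


8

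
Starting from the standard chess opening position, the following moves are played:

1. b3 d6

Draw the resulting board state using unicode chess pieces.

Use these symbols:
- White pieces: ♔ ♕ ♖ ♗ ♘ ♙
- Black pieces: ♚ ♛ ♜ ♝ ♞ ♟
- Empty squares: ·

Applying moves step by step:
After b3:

♜ ♞ ♝ ♛ ♚ ♝ ♞ ♜
♟ ♟ ♟ ♟ ♟ ♟ ♟ ♟
· · · · · · · ·
· · · · · · · ·
· · · · · · · ·
· ♙ · · · · · ·
♙ · ♙ ♙ ♙ ♙ ♙ ♙
♖ ♘ ♗ ♕ ♔ ♗ ♘ ♖


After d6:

♜ ♞ ♝ ♛ ♚ ♝ ♞ ♜
♟ ♟ ♟ · ♟ ♟ ♟ ♟
· · · ♟ · · · ·
· · · · · · · ·
· · · · · · · ·
· ♙ · · · · · ·
♙ · ♙ ♙ ♙ ♙ ♙ ♙
♖ ♘ ♗ ♕ ♔ ♗ ♘ ♖



  a b c d e f g h
  ─────────────────
8│♜ ♞ ♝ ♛ ♚ ♝ ♞ ♜│8
7│♟ ♟ ♟ · ♟ ♟ ♟ ♟│7
6│· · · ♟ · · · ·│6
5│· · · · · · · ·│5
4│· · · · · · · ·│4
3│· ♙ · · · · · ·│3
2│♙ · ♙ ♙ ♙ ♙ ♙ ♙│2
1│♖ ♘ ♗ ♕ ♔ ♗ ♘ ♖│1
  ─────────────────
  a b c d e f g h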